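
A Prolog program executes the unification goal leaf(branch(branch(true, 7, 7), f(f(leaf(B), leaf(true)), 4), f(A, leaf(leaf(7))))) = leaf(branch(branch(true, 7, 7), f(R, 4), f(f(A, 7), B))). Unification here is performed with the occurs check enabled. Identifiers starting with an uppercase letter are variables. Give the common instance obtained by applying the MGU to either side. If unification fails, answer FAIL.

Decompose leaf/1: branch(branch(true, 7, 7), f(f(leaf(B), leaf(true)), 4), f(A, leaf(leaf(7)))) = branch(branch(true, 7, 7), f(R, 4), f(f(A, 7), B)).
Decompose branch/3: branch(true, 7, 7) = branch(true, 7, 7),  f(f(leaf(B), leaf(true)), 4) = f(R, 4),  f(A, leaf(leaf(7))) = f(f(A, 7), B).
Delete trivial equation branch(true, 7, 7) = branch(true, 7, 7).
Decompose f/2: f(leaf(B), leaf(true)) = R,  4 = 4.
Bind R := f(leaf(B), leaf(true)); no other remaining equation mentions R.
Delete trivial equation 4 = 4.
Decompose f/2: A = f(A, 7),  leaf(leaf(7)) = B.
Occurs check fails: A occurs in f(A, 7); the equation A = f(A, 7) has no finite solution.

FAIL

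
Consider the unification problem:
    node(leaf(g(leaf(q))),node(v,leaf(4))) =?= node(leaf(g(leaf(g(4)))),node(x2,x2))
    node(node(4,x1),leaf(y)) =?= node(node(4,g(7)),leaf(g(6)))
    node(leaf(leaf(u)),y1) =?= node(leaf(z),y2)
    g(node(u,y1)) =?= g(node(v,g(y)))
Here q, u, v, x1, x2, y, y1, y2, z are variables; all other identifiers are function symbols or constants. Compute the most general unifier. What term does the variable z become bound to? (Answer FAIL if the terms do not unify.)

leaf(leaf(4))

Decompose node/2: leaf(g(leaf(q))) =?= leaf(g(leaf(g(4)))),  node(v,leaf(4)) =?= node(x2,x2).
Decompose leaf/1: g(leaf(q)) =?= g(leaf(g(4))).
Decompose g/1: leaf(q) =?= leaf(g(4)).
Decompose leaf/1: q =?= g(4).
Bind q := g(4); no other remaining equation mentions q.
Decompose node/2: v =?= x2,  leaf(4) =?= x2.
Bind v := x2; substituting into the one remaining equation that mentions v gives: g(node(u,y1)) =?= g(node(x2,g(y))).
Bind x2 := leaf(4); substituting into the one remaining equation that mentions x2 gives: g(node(u,y1)) =?= g(node(leaf(4),g(y))). Substituting into the earlier binding gives v := leaf(4).
Decompose node/2: node(4,x1) =?= node(4,g(7)),  leaf(y) =?= leaf(g(6)).
Decompose node/2: 4 =?= 4,  x1 =?= g(7).
Delete trivial equation 4 =?= 4.
Bind x1 := g(7); no other remaining equation mentions x1.
Decompose leaf/1: y =?= g(6).
Bind y := g(6); substituting into the one remaining equation that mentions y gives: g(node(u,y1)) =?= g(node(leaf(4),g(g(6)))).
Decompose node/2: leaf(leaf(u)) =?= leaf(z),  y1 =?= y2.
Decompose leaf/1: leaf(u) =?= z.
Bind z := leaf(u); no other remaining equation mentions z.
Bind y1 := y2; substituting into the remaining equation gives: g(node(u,y2)) =?= g(node(leaf(4),g(g(6)))).
Decompose g/1: node(u,y2) =?= node(leaf(4),g(g(6))).
Decompose node/2: u =?= leaf(4),  y2 =?= g(g(6)).
Bind u := leaf(4); no other remaining equation mentions u. Substituting into the earlier binding gives z := leaf(leaf(4)).
Bind y2 := g(g(6)). Substituting into the earlier binding gives y1 := g(g(6)).
MGU = { q ↦ g(4), v ↦ leaf(4), x2 ↦ leaf(4), x1 ↦ g(7), y ↦ g(6), z ↦ leaf(leaf(4)), y1 ↦ g(g(6)), u ↦ leaf(4), y2 ↦ g(g(6)) }, so z ↦ leaf(leaf(4)).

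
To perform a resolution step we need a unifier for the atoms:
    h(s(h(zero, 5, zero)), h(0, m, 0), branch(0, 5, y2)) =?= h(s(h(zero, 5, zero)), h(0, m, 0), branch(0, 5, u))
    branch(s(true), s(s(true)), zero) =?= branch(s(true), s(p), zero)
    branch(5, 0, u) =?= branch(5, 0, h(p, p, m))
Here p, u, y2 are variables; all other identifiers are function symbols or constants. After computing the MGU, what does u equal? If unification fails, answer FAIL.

Decompose h/3: s(h(zero, 5, zero)) =?= s(h(zero, 5, zero)),  h(0, m, 0) =?= h(0, m, 0),  branch(0, 5, y2) =?= branch(0, 5, u).
Delete trivial equation s(h(zero, 5, zero)) =?= s(h(zero, 5, zero)).
Delete trivial equation h(0, m, 0) =?= h(0, m, 0).
Decompose branch/3: 0 =?= 0,  5 =?= 5,  y2 =?= u.
Delete trivial equation 0 =?= 0.
Delete trivial equation 5 =?= 5.
Bind y2 := u; no other remaining equation mentions y2.
Decompose branch/3: s(true) =?= s(true),  s(s(true)) =?= s(p),  zero =?= zero.
Delete trivial equation s(true) =?= s(true).
Decompose s/1: s(true) =?= p.
Bind p := s(true); substituting into the one remaining equation that mentions p gives: branch(5, 0, u) =?= branch(5, 0, h(s(true), s(true), m)).
Delete trivial equation zero =?= zero.
Decompose branch/3: 5 =?= 5,  0 =?= 0,  u =?= h(s(true), s(true), m).
Delete trivial equation 5 =?= 5.
Delete trivial equation 0 =?= 0.
Bind u := h(s(true), s(true), m). Substituting into the earlier binding gives y2 := h(s(true), s(true), m).
MGU = { y2 -> h(s(true), s(true), m), p -> s(true), u -> h(s(true), s(true), m) }, so u -> h(s(true), s(true), m).

h(s(true), s(true), m)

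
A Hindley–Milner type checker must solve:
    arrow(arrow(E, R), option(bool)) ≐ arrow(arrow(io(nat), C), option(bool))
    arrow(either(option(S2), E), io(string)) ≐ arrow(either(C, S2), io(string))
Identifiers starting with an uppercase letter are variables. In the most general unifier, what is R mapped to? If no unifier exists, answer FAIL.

option(io(nat))

Decompose arrow/2: arrow(E, R) ≐ arrow(io(nat), C),  option(bool) ≐ option(bool).
Decompose arrow/2: E ≐ io(nat),  R ≐ C.
Bind E := io(nat); substituting into the one remaining equation that mentions E gives: arrow(either(option(S2), io(nat)), io(string)) ≐ arrow(either(C, S2), io(string)).
Bind R := C; no other remaining equation mentions R.
Delete trivial equation option(bool) ≐ option(bool).
Decompose arrow/2: either(option(S2), io(nat)) ≐ either(C, S2),  io(string) ≐ io(string).
Decompose either/2: option(S2) ≐ C,  io(nat) ≐ S2.
Bind C := option(S2); no other remaining equation mentions C. Substituting into the earlier binding gives R := option(S2).
Bind S2 := io(nat); no other remaining equation mentions S2. Substituting into the earlier bindings gives R := option(io(nat)), C := option(io(nat)).
Delete trivial equation io(string) ≐ io(string).
MGU = { E ↦ io(nat), R ↦ option(io(nat)), C ↦ option(io(nat)), S2 ↦ io(nat) }, so R ↦ option(io(nat)).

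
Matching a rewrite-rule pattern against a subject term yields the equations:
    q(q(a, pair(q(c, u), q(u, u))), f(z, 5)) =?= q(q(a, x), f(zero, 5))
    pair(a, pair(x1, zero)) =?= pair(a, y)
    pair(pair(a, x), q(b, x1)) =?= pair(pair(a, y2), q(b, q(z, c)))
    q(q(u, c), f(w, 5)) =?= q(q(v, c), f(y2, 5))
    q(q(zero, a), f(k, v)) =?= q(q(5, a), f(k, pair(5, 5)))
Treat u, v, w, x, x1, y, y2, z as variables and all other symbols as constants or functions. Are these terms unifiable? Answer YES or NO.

NO

Decompose q/2: q(a, pair(q(c, u), q(u, u))) =?= q(a, x),  f(z, 5) =?= f(zero, 5).
Decompose q/2: a =?= a,  pair(q(c, u), q(u, u)) =?= x.
Delete trivial equation a =?= a.
Bind x := pair(q(c, u), q(u, u)); substituting into the one remaining equation that mentions x gives: pair(pair(a, pair(q(c, u), q(u, u))), q(b, x1)) =?= pair(pair(a, y2), q(b, q(z, c))).
Decompose f/2: z =?= zero,  5 =?= 5.
Bind z := zero; substituting into the one remaining equation that mentions z gives: pair(pair(a, pair(q(c, u), q(u, u))), q(b, x1)) =?= pair(pair(a, y2), q(b, q(zero, c))).
Delete trivial equation 5 =?= 5.
Decompose pair/2: a =?= a,  pair(x1, zero) =?= y.
Delete trivial equation a =?= a.
Bind y := pair(x1, zero); no other remaining equation mentions y.
Decompose pair/2: pair(a, pair(q(c, u), q(u, u))) =?= pair(a, y2),  q(b, x1) =?= q(b, q(zero, c)).
Decompose pair/2: a =?= a,  pair(q(c, u), q(u, u)) =?= y2.
Delete trivial equation a =?= a.
Bind y2 := pair(q(c, u), q(u, u)); substituting into the one remaining equation that mentions y2 gives: q(q(u, c), f(w, 5)) =?= q(q(v, c), f(pair(q(c, u), q(u, u)), 5)).
Decompose q/2: b =?= b,  x1 =?= q(zero, c).
Delete trivial equation b =?= b.
Bind x1 := q(zero, c); no other remaining equation mentions x1. Substituting into the earlier binding gives y := pair(q(zero, c), zero).
Decompose q/2: q(u, c) =?= q(v, c),  f(w, 5) =?= f(pair(q(c, u), q(u, u)), 5).
Decompose q/2: u =?= v,  c =?= c.
Bind u := v; substituting into the one remaining equation that mentions u gives: f(w, 5) =?= f(pair(q(c, v), q(v, v)), 5). Substituting into the earlier bindings gives x := pair(q(c, v), q(v, v)), y2 := pair(q(c, v), q(v, v)).
Delete trivial equation c =?= c.
Decompose f/2: w =?= pair(q(c, v), q(v, v)),  5 =?= 5.
Bind w := pair(q(c, v), q(v, v)); no other remaining equation mentions w.
Delete trivial equation 5 =?= 5.
Decompose q/2: q(zero, a) =?= q(5, a),  f(k, v) =?= f(k, pair(5, 5)).
Decompose q/2: zero =?= 5,  a =?= a.
Clash: constants zero and 5 differ; no unifier exists.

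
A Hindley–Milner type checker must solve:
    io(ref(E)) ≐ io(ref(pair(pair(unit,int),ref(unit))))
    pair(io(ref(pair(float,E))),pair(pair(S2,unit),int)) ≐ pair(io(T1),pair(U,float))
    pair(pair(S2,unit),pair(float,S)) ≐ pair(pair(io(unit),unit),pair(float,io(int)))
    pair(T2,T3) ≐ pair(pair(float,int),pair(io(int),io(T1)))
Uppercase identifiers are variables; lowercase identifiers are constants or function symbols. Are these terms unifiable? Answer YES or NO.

Decompose io/1: ref(E) ≐ ref(pair(pair(unit,int),ref(unit))).
Decompose ref/1: E ≐ pair(pair(unit,int),ref(unit)).
Bind E := pair(pair(unit,int),ref(unit)); substituting into the one remaining equation that mentions E gives: pair(io(ref(pair(float,pair(pair(unit,int),ref(unit))))),pair(pair(S2,unit),int)) ≐ pair(io(T1),pair(U,float)).
Decompose pair/2: io(ref(pair(float,pair(pair(unit,int),ref(unit))))) ≐ io(T1),  pair(pair(S2,unit),int) ≐ pair(U,float).
Decompose io/1: ref(pair(float,pair(pair(unit,int),ref(unit)))) ≐ T1.
Bind T1 := ref(pair(float,pair(pair(unit,int),ref(unit)))); substituting into the one remaining equation that mentions T1 gives: pair(T2,T3) ≐ pair(pair(float,int),pair(io(int),io(ref(pair(float,pair(pair(unit,int),ref(unit))))))).
Decompose pair/2: pair(S2,unit) ≐ U,  int ≐ float.
Bind U := pair(S2,unit); no other remaining equation mentions U.
Clash: constants int and float differ; no unifier exists.

NO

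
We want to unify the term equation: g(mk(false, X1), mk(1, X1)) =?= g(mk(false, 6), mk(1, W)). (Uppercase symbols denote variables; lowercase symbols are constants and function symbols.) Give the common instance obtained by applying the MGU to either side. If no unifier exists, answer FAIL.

g(mk(false, 6), mk(1, 6))

Decompose g/2: mk(false, X1) =?= mk(false, 6),  mk(1, X1) =?= mk(1, W).
Decompose mk/2: false =?= false,  X1 =?= 6.
Delete trivial equation false =?= false.
Bind X1 := 6; substituting into the remaining equation gives: mk(1, 6) =?= mk(1, W).
Decompose mk/2: 1 =?= 1,  6 =?= W.
Delete trivial equation 1 =?= 1.
Bind W := 6.
Applying the MGU to either side gives g(mk(false, 6), mk(1, 6)).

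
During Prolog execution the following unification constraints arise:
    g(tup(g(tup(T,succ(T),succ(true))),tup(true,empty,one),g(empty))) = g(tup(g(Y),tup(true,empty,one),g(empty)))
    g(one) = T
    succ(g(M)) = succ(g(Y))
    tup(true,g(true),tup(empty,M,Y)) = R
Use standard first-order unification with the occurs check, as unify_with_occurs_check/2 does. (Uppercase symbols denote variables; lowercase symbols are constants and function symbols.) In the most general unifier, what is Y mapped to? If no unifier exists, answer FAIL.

tup(g(one),succ(g(one)),succ(true))

Decompose g/1: tup(g(tup(T,succ(T),succ(true))),tup(true,empty,one),g(empty)) = tup(g(Y),tup(true,empty,one),g(empty)).
Decompose tup/3: g(tup(T,succ(T),succ(true))) = g(Y),  tup(true,empty,one) = tup(true,empty,one),  g(empty) = g(empty).
Decompose g/1: tup(T,succ(T),succ(true)) = Y.
Bind Y := tup(T,succ(T),succ(true)); substituting into the 2 remaining equations that mention Y gives: succ(g(M)) = succ(g(tup(T,succ(T),succ(true)))),  tup(true,g(true),tup(empty,M,tup(T,succ(T),succ(true)))) = R.
Delete trivial equation tup(true,empty,one) = tup(true,empty,one).
Delete trivial equation g(empty) = g(empty).
Bind T := g(one); substituting into the remaining equations gives: succ(g(M)) = succ(g(tup(g(one),succ(g(one)),succ(true)))),  tup(true,g(true),tup(empty,M,tup(g(one),succ(g(one)),succ(true)))) = R. Substituting into the earlier binding gives Y := tup(g(one),succ(g(one)),succ(true)).
Decompose succ/1: g(M) = g(tup(g(one),succ(g(one)),succ(true))).
Decompose g/1: M = tup(g(one),succ(g(one)),succ(true)).
Bind M := tup(g(one),succ(g(one)),succ(true)); substituting into the remaining equation gives: tup(true,g(true),tup(empty,tup(g(one),succ(g(one)),succ(true)),tup(g(one),succ(g(one)),succ(true)))) = R.
Bind R := tup(true,g(true),tup(empty,tup(g(one),succ(g(one)),succ(true)),tup(g(one),succ(g(one)),succ(true)))).
MGU = { Y -> tup(g(one),succ(g(one)),succ(true)), T -> g(one), M -> tup(g(one),succ(g(one)),succ(true)), R -> tup(true,g(true),tup(empty,tup(g(one),succ(g(one)),succ(true)),tup(g(one),succ(g(one)),succ(true)))) }, so Y -> tup(g(one),succ(g(one)),succ(true)).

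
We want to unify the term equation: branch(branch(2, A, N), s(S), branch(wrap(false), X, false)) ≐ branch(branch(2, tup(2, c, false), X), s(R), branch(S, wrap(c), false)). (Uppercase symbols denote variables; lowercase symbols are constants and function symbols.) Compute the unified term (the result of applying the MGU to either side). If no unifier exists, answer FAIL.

branch(branch(2, tup(2, c, false), wrap(c)), s(wrap(false)), branch(wrap(false), wrap(c), false))

Decompose branch/3: branch(2, A, N) ≐ branch(2, tup(2, c, false), X),  s(S) ≐ s(R),  branch(wrap(false), X, false) ≐ branch(S, wrap(c), false).
Decompose branch/3: 2 ≐ 2,  A ≐ tup(2, c, false),  N ≐ X.
Delete trivial equation 2 ≐ 2.
Bind A := tup(2, c, false); no other remaining equation mentions A.
Bind N := X; no other remaining equation mentions N.
Decompose s/1: S ≐ R.
Bind S := R; substituting into the remaining equation gives: branch(wrap(false), X, false) ≐ branch(R, wrap(c), false).
Decompose branch/3: wrap(false) ≐ R,  X ≐ wrap(c),  false ≐ false.
Bind R := wrap(false); no other remaining equation mentions R. Substituting into the earlier binding gives S := wrap(false).
Bind X := wrap(c); no other remaining equation mentions X. Substituting into the earlier binding gives N := wrap(c).
Delete trivial equation false ≐ false.
Applying the MGU to either side gives branch(branch(2, tup(2, c, false), wrap(c)), s(wrap(false)), branch(wrap(false), wrap(c), false)).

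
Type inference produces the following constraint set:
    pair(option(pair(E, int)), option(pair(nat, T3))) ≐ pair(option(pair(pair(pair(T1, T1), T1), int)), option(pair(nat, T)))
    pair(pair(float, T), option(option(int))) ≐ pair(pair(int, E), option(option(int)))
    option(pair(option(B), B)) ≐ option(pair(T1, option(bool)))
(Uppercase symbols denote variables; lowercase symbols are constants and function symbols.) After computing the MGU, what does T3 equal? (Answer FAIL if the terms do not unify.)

FAIL

Decompose pair/2: option(pair(E, int)) ≐ option(pair(pair(pair(T1, T1), T1), int)),  option(pair(nat, T3)) ≐ option(pair(nat, T)).
Decompose option/1: pair(E, int) ≐ pair(pair(pair(T1, T1), T1), int).
Decompose pair/2: E ≐ pair(pair(T1, T1), T1),  int ≐ int.
Bind E := pair(pair(T1, T1), T1); substituting into the one remaining equation that mentions E gives: pair(pair(float, T), option(option(int))) ≐ pair(pair(int, pair(pair(T1, T1), T1)), option(option(int))).
Delete trivial equation int ≐ int.
Decompose option/1: pair(nat, T3) ≐ pair(nat, T).
Decompose pair/2: nat ≐ nat,  T3 ≐ T.
Delete trivial equation nat ≐ nat.
Bind T3 := T; no other remaining equation mentions T3.
Decompose pair/2: pair(float, T) ≐ pair(int, pair(pair(T1, T1), T1)),  option(option(int)) ≐ option(option(int)).
Decompose pair/2: float ≐ int,  T ≐ pair(pair(T1, T1), T1).
Clash: constants float and int differ; no unifier exists.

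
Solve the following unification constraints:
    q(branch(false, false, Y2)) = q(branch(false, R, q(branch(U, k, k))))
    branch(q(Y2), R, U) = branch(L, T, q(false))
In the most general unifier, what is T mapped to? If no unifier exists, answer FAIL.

Decompose q/1: branch(false, false, Y2) = branch(false, R, q(branch(U, k, k))).
Decompose branch/3: false = false,  false = R,  Y2 = q(branch(U, k, k)).
Delete trivial equation false = false.
Bind R := false; substituting into the one remaining equation that mentions R gives: branch(q(Y2), false, U) = branch(L, T, q(false)).
Bind Y2 := q(branch(U, k, k)); substituting into the remaining equation gives: branch(q(q(branch(U, k, k))), false, U) = branch(L, T, q(false)).
Decompose branch/3: q(q(branch(U, k, k))) = L,  false = T,  U = q(false).
Bind L := q(q(branch(U, k, k))); no other remaining equation mentions L.
Bind T := false; no other remaining equation mentions T.
Bind U := q(false). Substituting into the earlier bindings gives Y2 := q(branch(q(false), k, k)), L := q(q(branch(q(false), k, k))).
MGU = { R ↦ false, Y2 ↦ q(branch(q(false), k, k)), L ↦ q(q(branch(q(false), k, k))), T ↦ false, U ↦ q(false) }, so T ↦ false.

false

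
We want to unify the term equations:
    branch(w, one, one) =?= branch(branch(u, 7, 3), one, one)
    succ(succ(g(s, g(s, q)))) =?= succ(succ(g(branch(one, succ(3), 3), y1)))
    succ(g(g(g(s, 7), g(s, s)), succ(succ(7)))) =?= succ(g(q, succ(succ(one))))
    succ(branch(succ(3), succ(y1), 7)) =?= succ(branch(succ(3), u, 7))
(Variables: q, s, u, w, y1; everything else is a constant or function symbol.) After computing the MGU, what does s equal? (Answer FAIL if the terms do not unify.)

Decompose branch/3: w =?= branch(u, 7, 3),  one =?= one,  one =?= one.
Bind w := branch(u, 7, 3); no other remaining equation mentions w.
Delete trivial equation one =?= one.
Delete trivial equation one =?= one.
Decompose succ/1: succ(g(s, g(s, q))) =?= succ(g(branch(one, succ(3), 3), y1)).
Decompose succ/1: g(s, g(s, q)) =?= g(branch(one, succ(3), 3), y1).
Decompose g/2: s =?= branch(one, succ(3), 3),  g(s, q) =?= y1.
Bind s := branch(one, succ(3), 3); substituting into the 2 remaining equations that mention s gives: g(branch(one, succ(3), 3), q) =?= y1,  succ(g(g(g(branch(one, succ(3), 3), 7), g(branch(one, succ(3), 3), branch(one, succ(3), 3))), succ(succ(7)))) =?= succ(g(q, succ(succ(one)))).
Bind y1 := g(branch(one, succ(3), 3), q); substituting into the one remaining equation that mentions y1 gives: succ(branch(succ(3), succ(g(branch(one, succ(3), 3), q)), 7)) =?= succ(branch(succ(3), u, 7)).
Decompose succ/1: g(g(g(branch(one, succ(3), 3), 7), g(branch(one, succ(3), 3), branch(one, succ(3), 3))), succ(succ(7))) =?= g(q, succ(succ(one))).
Decompose g/2: g(g(branch(one, succ(3), 3), 7), g(branch(one, succ(3), 3), branch(one, succ(3), 3))) =?= q,  succ(succ(7)) =?= succ(succ(one)).
Bind q := g(g(branch(one, succ(3), 3), 7), g(branch(one, succ(3), 3), branch(one, succ(3), 3))); substituting into the one remaining equation that mentions q gives: succ(branch(succ(3), succ(g(branch(one, succ(3), 3), g(g(branch(one, succ(3), 3), 7), g(branch(one, succ(3), 3), branch(one, succ(3), 3))))), 7)) =?= succ(branch(succ(3), u, 7)). Substituting into the earlier binding gives y1 := g(branch(one, succ(3), 3), g(g(branch(one, succ(3), 3), 7), g(branch(one, succ(3), 3), branch(one, succ(3), 3)))).
Decompose succ/1: succ(7) =?= succ(one).
Decompose succ/1: 7 =?= one.
Clash: constants 7 and one differ; no unifier exists.

FAIL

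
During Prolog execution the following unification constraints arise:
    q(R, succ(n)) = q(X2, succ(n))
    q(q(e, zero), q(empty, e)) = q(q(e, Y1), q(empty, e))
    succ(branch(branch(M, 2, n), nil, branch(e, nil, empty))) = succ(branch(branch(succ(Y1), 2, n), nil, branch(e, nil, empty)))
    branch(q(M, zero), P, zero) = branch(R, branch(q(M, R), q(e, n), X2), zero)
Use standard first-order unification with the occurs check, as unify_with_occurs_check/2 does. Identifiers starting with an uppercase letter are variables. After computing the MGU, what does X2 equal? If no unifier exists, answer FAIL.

q(succ(zero), zero)

Decompose q/2: R = X2,  succ(n) = succ(n).
Bind R := X2; substituting into the one remaining equation that mentions R gives: branch(q(M, zero), P, zero) = branch(X2, branch(q(M, X2), q(e, n), X2), zero).
Delete trivial equation succ(n) = succ(n).
Decompose q/2: q(e, zero) = q(e, Y1),  q(empty, e) = q(empty, e).
Decompose q/2: e = e,  zero = Y1.
Delete trivial equation e = e.
Bind Y1 := zero; substituting into the one remaining equation that mentions Y1 gives: succ(branch(branch(M, 2, n), nil, branch(e, nil, empty))) = succ(branch(branch(succ(zero), 2, n), nil, branch(e, nil, empty))).
Delete trivial equation q(empty, e) = q(empty, e).
Decompose succ/1: branch(branch(M, 2, n), nil, branch(e, nil, empty)) = branch(branch(succ(zero), 2, n), nil, branch(e, nil, empty)).
Decompose branch/3: branch(M, 2, n) = branch(succ(zero), 2, n),  nil = nil,  branch(e, nil, empty) = branch(e, nil, empty).
Decompose branch/3: M = succ(zero),  2 = 2,  n = n.
Bind M := succ(zero); substituting into the one remaining equation that mentions M gives: branch(q(succ(zero), zero), P, zero) = branch(X2, branch(q(succ(zero), X2), q(e, n), X2), zero).
Delete trivial equation 2 = 2.
Delete trivial equation n = n.
Delete trivial equation nil = nil.
Delete trivial equation branch(e, nil, empty) = branch(e, nil, empty).
Decompose branch/3: q(succ(zero), zero) = X2,  P = branch(q(succ(zero), X2), q(e, n), X2),  zero = zero.
Bind X2 := q(succ(zero), zero); substituting into the one remaining equation that mentions X2 gives: P = branch(q(succ(zero), q(succ(zero), zero)), q(e, n), q(succ(zero), zero)). Substituting into the earlier binding gives R := q(succ(zero), zero).
Bind P := branch(q(succ(zero), q(succ(zero), zero)), q(e, n), q(succ(zero), zero)); no other remaining equation mentions P.
Delete trivial equation zero = zero.
MGU = { R -> q(succ(zero), zero), Y1 -> zero, M -> succ(zero), X2 -> q(succ(zero), zero), P -> branch(q(succ(zero), q(succ(zero), zero)), q(e, n), q(succ(zero), zero)) }, so X2 -> q(succ(zero), zero).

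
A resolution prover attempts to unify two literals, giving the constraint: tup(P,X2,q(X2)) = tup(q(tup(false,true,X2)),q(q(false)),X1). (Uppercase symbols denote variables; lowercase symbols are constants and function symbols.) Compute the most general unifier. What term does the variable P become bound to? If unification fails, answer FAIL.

q(tup(false,true,q(q(false))))

Decompose tup/3: P = q(tup(false,true,X2)),  X2 = q(q(false)),  q(X2) = X1.
Bind P := q(tup(false,true,X2)); no other remaining equation mentions P.
Bind X2 := q(q(false)); substituting into the remaining equation gives: q(q(q(false))) = X1. Substituting into the earlier binding gives P := q(tup(false,true,q(q(false)))).
Bind X1 := q(q(q(false))).
MGU = { P ↦ q(tup(false,true,q(q(false)))), X2 ↦ q(q(false)), X1 ↦ q(q(q(false))) }, so P ↦ q(tup(false,true,q(q(false)))).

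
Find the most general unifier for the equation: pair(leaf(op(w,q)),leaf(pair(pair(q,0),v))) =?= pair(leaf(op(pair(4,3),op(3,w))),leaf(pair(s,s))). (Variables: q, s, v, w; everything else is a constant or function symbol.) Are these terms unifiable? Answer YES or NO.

Decompose pair/2: leaf(op(w,q)) =?= leaf(op(pair(4,3),op(3,w))),  leaf(pair(pair(q,0),v)) =?= leaf(pair(s,s)).
Decompose leaf/1: op(w,q) =?= op(pair(4,3),op(3,w)).
Decompose op/2: w =?= pair(4,3),  q =?= op(3,w).
Bind w := pair(4,3); substituting into the one remaining equation that mentions w gives: q =?= op(3,pair(4,3)).
Bind q := op(3,pair(4,3)); substituting into the remaining equation gives: leaf(pair(pair(op(3,pair(4,3)),0),v)) =?= leaf(pair(s,s)).
Decompose leaf/1: pair(pair(op(3,pair(4,3)),0),v) =?= pair(s,s).
Decompose pair/2: pair(op(3,pair(4,3)),0) =?= s,  v =?= s.
Bind s := pair(op(3,pair(4,3)),0); substituting into the remaining equation gives: v =?= pair(op(3,pair(4,3)),0).
Bind v := pair(op(3,pair(4,3)),0).
No equations remain and no clash or occurs-check failure arose, so a unifier exists.

YES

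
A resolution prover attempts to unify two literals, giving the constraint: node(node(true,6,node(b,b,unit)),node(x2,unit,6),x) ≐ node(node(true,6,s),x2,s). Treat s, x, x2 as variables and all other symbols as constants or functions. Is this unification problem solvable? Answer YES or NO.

NO

Decompose node/3: node(true,6,node(b,b,unit)) ≐ node(true,6,s),  node(x2,unit,6) ≐ x2,  x ≐ s.
Decompose node/3: true ≐ true,  6 ≐ 6,  node(b,b,unit) ≐ s.
Delete trivial equation true ≐ true.
Delete trivial equation 6 ≐ 6.
Bind s := node(b,b,unit); substituting into the one remaining equation that mentions s gives: x ≐ node(b,b,unit).
Occurs check fails: x2 occurs in node(x2,unit,6); the equation x2 ≐ node(x2,unit,6) has no finite solution.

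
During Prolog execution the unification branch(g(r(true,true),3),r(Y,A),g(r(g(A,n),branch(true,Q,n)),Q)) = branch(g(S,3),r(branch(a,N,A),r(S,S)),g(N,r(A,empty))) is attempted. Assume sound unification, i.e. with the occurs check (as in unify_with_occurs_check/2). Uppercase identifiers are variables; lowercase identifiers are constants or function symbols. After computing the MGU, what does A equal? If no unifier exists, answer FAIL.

r(r(true,true),r(true,true))

Decompose branch/3: g(r(true,true),3) = g(S,3),  r(Y,A) = r(branch(a,N,A),r(S,S)),  g(r(g(A,n),branch(true,Q,n)),Q) = g(N,r(A,empty)).
Decompose g/2: r(true,true) = S,  3 = 3.
Bind S := r(true,true); substituting into the one remaining equation that mentions S gives: r(Y,A) = r(branch(a,N,A),r(r(true,true),r(true,true))).
Delete trivial equation 3 = 3.
Decompose r/2: Y = branch(a,N,A),  A = r(r(true,true),r(true,true)).
Bind Y := branch(a,N,A); no other remaining equation mentions Y.
Bind A := r(r(true,true),r(true,true)); substituting into the remaining equation gives: g(r(g(r(r(true,true),r(true,true)),n),branch(true,Q,n)),Q) = g(N,r(r(r(true,true),r(true,true)),empty)). Substituting into the earlier binding gives Y := branch(a,N,r(r(true,true),r(true,true))).
Decompose g/2: r(g(r(r(true,true),r(true,true)),n),branch(true,Q,n)) = N,  Q = r(r(r(true,true),r(true,true)),empty).
Bind N := r(g(r(r(true,true),r(true,true)),n),branch(true,Q,n)); no other remaining equation mentions N. Substituting into the earlier binding gives Y := branch(a,r(g(r(r(true,true),r(true,true)),n),branch(true,Q,n)),r(r(true,true),r(true,true))).
Bind Q := r(r(r(true,true),r(true,true)),empty). Substituting into the earlier bindings gives Y := branch(a,r(g(r(r(true,true),r(true,true)),n),branch(true,r(r(r(true,true),r(true,true)),empty),n)),r(r(true,true),r(true,true))), N := r(g(r(r(true,true),r(true,true)),n),branch(true,r(r(r(true,true),r(true,true)),empty),n)).
MGU = { S -> r(true,true), Y -> branch(a,r(g(r(r(true,true),r(true,true)),n),branch(true,r(r(r(true,true),r(true,true)),empty),n)),r(r(true,true),r(true,true))), A -> r(r(true,true),r(true,true)), N -> r(g(r(r(true,true),r(true,true)),n),branch(true,r(r(r(true,true),r(true,true)),empty),n)), Q -> r(r(r(true,true),r(true,true)),empty) }, so A -> r(r(true,true),r(true,true)).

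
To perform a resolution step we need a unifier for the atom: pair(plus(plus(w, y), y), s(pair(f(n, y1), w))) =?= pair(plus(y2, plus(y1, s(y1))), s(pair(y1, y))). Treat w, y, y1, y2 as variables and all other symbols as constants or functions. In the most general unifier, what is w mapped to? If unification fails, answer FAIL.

FAIL

Decompose pair/2: plus(plus(w, y), y) =?= plus(y2, plus(y1, s(y1))),  s(pair(f(n, y1), w)) =?= s(pair(y1, y)).
Decompose plus/2: plus(w, y) =?= y2,  y =?= plus(y1, s(y1)).
Bind y2 := plus(w, y); no other remaining equation mentions y2.
Bind y := plus(y1, s(y1)); substituting into the remaining equation gives: s(pair(f(n, y1), w)) =?= s(pair(y1, plus(y1, s(y1)))). Substituting into the earlier binding gives y2 := plus(w, plus(y1, s(y1))).
Decompose s/1: pair(f(n, y1), w) =?= pair(y1, plus(y1, s(y1))).
Decompose pair/2: f(n, y1) =?= y1,  w =?= plus(y1, s(y1)).
Occurs check fails: y1 occurs in f(n, y1); the equation y1 =?= f(n, y1) has no finite solution.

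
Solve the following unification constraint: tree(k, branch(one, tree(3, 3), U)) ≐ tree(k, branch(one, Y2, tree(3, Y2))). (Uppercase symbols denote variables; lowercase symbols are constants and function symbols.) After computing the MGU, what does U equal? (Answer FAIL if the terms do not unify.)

Decompose tree/2: k ≐ k,  branch(one, tree(3, 3), U) ≐ branch(one, Y2, tree(3, Y2)).
Delete trivial equation k ≐ k.
Decompose branch/3: one ≐ one,  tree(3, 3) ≐ Y2,  U ≐ tree(3, Y2).
Delete trivial equation one ≐ one.
Bind Y2 := tree(3, 3); substituting into the remaining equation gives: U ≐ tree(3, tree(3, 3)).
Bind U := tree(3, tree(3, 3)).
MGU = { Y2 := tree(3, 3), U := tree(3, tree(3, 3)) }, so U := tree(3, tree(3, 3)).

tree(3, tree(3, 3))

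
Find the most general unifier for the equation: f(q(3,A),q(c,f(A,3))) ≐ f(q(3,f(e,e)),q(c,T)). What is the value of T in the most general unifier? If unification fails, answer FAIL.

Decompose f/2: q(3,A) ≐ q(3,f(e,e)),  q(c,f(A,3)) ≐ q(c,T).
Decompose q/2: 3 ≐ 3,  A ≐ f(e,e).
Delete trivial equation 3 ≐ 3.
Bind A := f(e,e); substituting into the remaining equation gives: q(c,f(f(e,e),3)) ≐ q(c,T).
Decompose q/2: c ≐ c,  f(f(e,e),3) ≐ T.
Delete trivial equation c ≐ c.
Bind T := f(f(e,e),3).
MGU = { A := f(e,e), T := f(f(e,e),3) }, so T := f(f(e,e),3).

f(f(e,e),3)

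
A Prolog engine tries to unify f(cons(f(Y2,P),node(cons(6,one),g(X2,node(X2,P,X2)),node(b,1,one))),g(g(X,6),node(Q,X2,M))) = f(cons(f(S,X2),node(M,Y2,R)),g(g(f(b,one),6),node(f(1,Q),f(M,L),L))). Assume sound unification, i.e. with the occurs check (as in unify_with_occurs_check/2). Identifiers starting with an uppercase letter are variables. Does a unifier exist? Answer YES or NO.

Decompose f/2: cons(f(Y2,P),node(cons(6,one),g(X2,node(X2,P,X2)),node(b,1,one))) = cons(f(S,X2),node(M,Y2,R)),  g(g(X,6),node(Q,X2,M)) = g(g(f(b,one),6),node(f(1,Q),f(M,L),L)).
Decompose cons/2: f(Y2,P) = f(S,X2),  node(cons(6,one),g(X2,node(X2,P,X2)),node(b,1,one)) = node(M,Y2,R).
Decompose f/2: Y2 = S,  P = X2.
Bind Y2 := S; substituting into the one remaining equation that mentions Y2 gives: node(cons(6,one),g(X2,node(X2,P,X2)),node(b,1,one)) = node(M,S,R).
Bind P := X2; substituting into the one remaining equation that mentions P gives: node(cons(6,one),g(X2,node(X2,X2,X2)),node(b,1,one)) = node(M,S,R).
Decompose node/3: cons(6,one) = M,  g(X2,node(X2,X2,X2)) = S,  node(b,1,one) = R.
Bind M := cons(6,one); substituting into the one remaining equation that mentions M gives: g(g(X,6),node(Q,X2,cons(6,one))) = g(g(f(b,one),6),node(f(1,Q),f(cons(6,one),L),L)).
Bind S := g(X2,node(X2,X2,X2)); no other remaining equation mentions S. Substituting into the earlier binding gives Y2 := g(X2,node(X2,X2,X2)).
Bind R := node(b,1,one); no other remaining equation mentions R.
Decompose g/2: g(X,6) = g(f(b,one),6),  node(Q,X2,cons(6,one)) = node(f(1,Q),f(cons(6,one),L),L).
Decompose g/2: X = f(b,one),  6 = 6.
Bind X := f(b,one); no other remaining equation mentions X.
Delete trivial equation 6 = 6.
Decompose node/3: Q = f(1,Q),  X2 = f(cons(6,one),L),  cons(6,one) = L.
Occurs check fails: Q occurs in f(1,Q); the equation Q = f(1,Q) has no finite solution.

NO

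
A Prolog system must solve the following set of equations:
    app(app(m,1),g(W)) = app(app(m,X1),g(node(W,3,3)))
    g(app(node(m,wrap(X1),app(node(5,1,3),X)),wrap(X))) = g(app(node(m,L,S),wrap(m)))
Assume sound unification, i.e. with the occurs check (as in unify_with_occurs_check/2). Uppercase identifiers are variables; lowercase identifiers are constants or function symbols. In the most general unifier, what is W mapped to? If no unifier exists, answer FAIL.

FAIL

Decompose app/2: app(m,1) = app(m,X1),  g(W) = g(node(W,3,3)).
Decompose app/2: m = m,  1 = X1.
Delete trivial equation m = m.
Bind X1 := 1; substituting into the one remaining equation that mentions X1 gives: g(app(node(m,wrap(1),app(node(5,1,3),X)),wrap(X))) = g(app(node(m,L,S),wrap(m))).
Decompose g/1: W = node(W,3,3).
Occurs check fails: W occurs in node(W,3,3); the equation W = node(W,3,3) has no finite solution.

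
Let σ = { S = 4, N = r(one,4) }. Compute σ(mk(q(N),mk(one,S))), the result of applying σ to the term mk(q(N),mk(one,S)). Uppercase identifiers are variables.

mk(q(r(one,4)),mk(one,4))

Replace each occurrence of S with 4.
Replace each occurrence of N with r(one,4).
Result: mk(q(r(one,4)),mk(one,4)).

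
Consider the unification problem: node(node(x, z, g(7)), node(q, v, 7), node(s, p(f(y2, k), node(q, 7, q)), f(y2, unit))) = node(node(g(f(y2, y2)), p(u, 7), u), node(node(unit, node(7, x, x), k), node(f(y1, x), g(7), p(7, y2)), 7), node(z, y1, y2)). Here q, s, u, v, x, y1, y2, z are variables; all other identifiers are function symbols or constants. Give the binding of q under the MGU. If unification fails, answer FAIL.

FAIL

Decompose node/3: node(x, z, g(7)) = node(g(f(y2, y2)), p(u, 7), u),  node(q, v, 7) = node(node(unit, node(7, x, x), k), node(f(y1, x), g(7), p(7, y2)), 7),  node(s, p(f(y2, k), node(q, 7, q)), f(y2, unit)) = node(z, y1, y2).
Decompose node/3: x = g(f(y2, y2)),  z = p(u, 7),  g(7) = u.
Bind x := g(f(y2, y2)); substituting into the one remaining equation that mentions x gives: node(q, v, 7) = node(node(unit, node(7, g(f(y2, y2)), g(f(y2, y2))), k), node(f(y1, g(f(y2, y2))), g(7), p(7, y2)), 7).
Bind z := p(u, 7); substituting into the one remaining equation that mentions z gives: node(s, p(f(y2, k), node(q, 7, q)), f(y2, unit)) = node(p(u, 7), y1, y2).
Bind u := g(7); substituting into the one remaining equation that mentions u gives: node(s, p(f(y2, k), node(q, 7, q)), f(y2, unit)) = node(p(g(7), 7), y1, y2). Substituting into the earlier binding gives z := p(g(7), 7).
Decompose node/3: q = node(unit, node(7, g(f(y2, y2)), g(f(y2, y2))), k),  v = node(f(y1, g(f(y2, y2))), g(7), p(7, y2)),  7 = 7.
Bind q := node(unit, node(7, g(f(y2, y2)), g(f(y2, y2))), k); substituting into the one remaining equation that mentions q gives: node(s, p(f(y2, k), node(node(unit, node(7, g(f(y2, y2)), g(f(y2, y2))), k), 7, node(unit, node(7, g(f(y2, y2)), g(f(y2, y2))), k))), f(y2, unit)) = node(p(g(7), 7), y1, y2).
Bind v := node(f(y1, g(f(y2, y2))), g(7), p(7, y2)); no other remaining equation mentions v.
Delete trivial equation 7 = 7.
Decompose node/3: s = p(g(7), 7),  p(f(y2, k), node(node(unit, node(7, g(f(y2, y2)), g(f(y2, y2))), k), 7, node(unit, node(7, g(f(y2, y2)), g(f(y2, y2))), k))) = y1,  f(y2, unit) = y2.
Bind s := p(g(7), 7); no other remaining equation mentions s.
Bind y1 := p(f(y2, k), node(node(unit, node(7, g(f(y2, y2)), g(f(y2, y2))), k), 7, node(unit, node(7, g(f(y2, y2)), g(f(y2, y2))), k))); no other remaining equation mentions y1. Substituting into the earlier binding gives v := node(f(p(f(y2, k), node(node(unit, node(7, g(f(y2, y2)), g(f(y2, y2))), k), 7, node(unit, node(7, g(f(y2, y2)), g(f(y2, y2))), k))), g(f(y2, y2))), g(7), p(7, y2)).
Occurs check fails: y2 occurs in f(y2, unit); the equation y2 = f(y2, unit) has no finite solution.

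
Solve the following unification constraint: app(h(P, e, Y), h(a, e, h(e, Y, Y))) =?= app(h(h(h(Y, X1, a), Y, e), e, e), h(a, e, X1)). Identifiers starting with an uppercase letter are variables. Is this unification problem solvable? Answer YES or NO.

YES

Decompose app/2: h(P, e, Y) =?= h(h(h(Y, X1, a), Y, e), e, e),  h(a, e, h(e, Y, Y)) =?= h(a, e, X1).
Decompose h/3: P =?= h(h(Y, X1, a), Y, e),  e =?= e,  Y =?= e.
Bind P := h(h(Y, X1, a), Y, e); no other remaining equation mentions P.
Delete trivial equation e =?= e.
Bind Y := e; substituting into the remaining equation gives: h(a, e, h(e, e, e)) =?= h(a, e, X1). Substituting into the earlier binding gives P := h(h(e, X1, a), e, e).
Decompose h/3: a =?= a,  e =?= e,  h(e, e, e) =?= X1.
Delete trivial equation a =?= a.
Delete trivial equation e =?= e.
Bind X1 := h(e, e, e). Substituting into the earlier binding gives P := h(h(e, h(e, e, e), a), e, e).
No equations remain and no clash or occurs-check failure arose, so a unifier exists.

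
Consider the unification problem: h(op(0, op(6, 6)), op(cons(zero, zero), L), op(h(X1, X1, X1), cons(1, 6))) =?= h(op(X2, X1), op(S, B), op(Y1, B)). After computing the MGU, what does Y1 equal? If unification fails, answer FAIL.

Decompose h/3: op(0, op(6, 6)) =?= op(X2, X1),  op(cons(zero, zero), L) =?= op(S, B),  op(h(X1, X1, X1), cons(1, 6)) =?= op(Y1, B).
Decompose op/2: 0 =?= X2,  op(6, 6) =?= X1.
Bind X2 := 0; no other remaining equation mentions X2.
Bind X1 := op(6, 6); substituting into the one remaining equation that mentions X1 gives: op(h(op(6, 6), op(6, 6), op(6, 6)), cons(1, 6)) =?= op(Y1, B).
Decompose op/2: cons(zero, zero) =?= S,  L =?= B.
Bind S := cons(zero, zero); no other remaining equation mentions S.
Bind L := B; no other remaining equation mentions L.
Decompose op/2: h(op(6, 6), op(6, 6), op(6, 6)) =?= Y1,  cons(1, 6) =?= B.
Bind Y1 := h(op(6, 6), op(6, 6), op(6, 6)); no other remaining equation mentions Y1.
Bind B := cons(1, 6). Substituting into the earlier binding gives L := cons(1, 6).
MGU = { X2 -> 0, X1 -> op(6, 6), S -> cons(zero, zero), L -> cons(1, 6), Y1 -> h(op(6, 6), op(6, 6), op(6, 6)), B -> cons(1, 6) }, so Y1 -> h(op(6, 6), op(6, 6), op(6, 6)).

h(op(6, 6), op(6, 6), op(6, 6))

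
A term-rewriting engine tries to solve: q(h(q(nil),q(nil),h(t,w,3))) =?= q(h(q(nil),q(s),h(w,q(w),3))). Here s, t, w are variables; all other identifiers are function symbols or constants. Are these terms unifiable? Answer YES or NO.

Decompose q/1: h(q(nil),q(nil),h(t,w,3)) =?= h(q(nil),q(s),h(w,q(w),3)).
Decompose h/3: q(nil) =?= q(nil),  q(nil) =?= q(s),  h(t,w,3) =?= h(w,q(w),3).
Delete trivial equation q(nil) =?= q(nil).
Decompose q/1: nil =?= s.
Bind s := nil; no other remaining equation mentions s.
Decompose h/3: t =?= w,  w =?= q(w),  3 =?= 3.
Bind t := w; no other remaining equation mentions t.
Occurs check fails: w occurs in q(w); the equation w =?= q(w) has no finite solution.

NO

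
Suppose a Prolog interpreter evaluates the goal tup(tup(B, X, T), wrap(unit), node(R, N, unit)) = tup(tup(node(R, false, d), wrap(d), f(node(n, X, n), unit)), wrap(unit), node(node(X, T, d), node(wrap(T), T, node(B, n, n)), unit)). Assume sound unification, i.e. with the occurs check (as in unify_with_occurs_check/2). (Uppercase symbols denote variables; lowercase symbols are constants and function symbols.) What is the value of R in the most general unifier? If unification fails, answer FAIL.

node(wrap(d), f(node(n, wrap(d), n), unit), d)

Decompose tup/3: tup(B, X, T) = tup(node(R, false, d), wrap(d), f(node(n, X, n), unit)),  wrap(unit) = wrap(unit),  node(R, N, unit) = node(node(X, T, d), node(wrap(T), T, node(B, n, n)), unit).
Decompose tup/3: B = node(R, false, d),  X = wrap(d),  T = f(node(n, X, n), unit).
Bind B := node(R, false, d); substituting into the one remaining equation that mentions B gives: node(R, N, unit) = node(node(X, T, d), node(wrap(T), T, node(node(R, false, d), n, n)), unit).
Bind X := wrap(d); substituting into the 2 remaining equations that mention X gives: T = f(node(n, wrap(d), n), unit),  node(R, N, unit) = node(node(wrap(d), T, d), node(wrap(T), T, node(node(R, false, d), n, n)), unit).
Bind T := f(node(n, wrap(d), n), unit); substituting into the one remaining equation that mentions T gives: node(R, N, unit) = node(node(wrap(d), f(node(n, wrap(d), n), unit), d), node(wrap(f(node(n, wrap(d), n), unit)), f(node(n, wrap(d), n), unit), node(node(R, false, d), n, n)), unit).
Delete trivial equation wrap(unit) = wrap(unit).
Decompose node/3: R = node(wrap(d), f(node(n, wrap(d), n), unit), d),  N = node(wrap(f(node(n, wrap(d), n), unit)), f(node(n, wrap(d), n), unit), node(node(R, false, d), n, n)),  unit = unit.
Bind R := node(wrap(d), f(node(n, wrap(d), n), unit), d); substituting into the one remaining equation that mentions R gives: N = node(wrap(f(node(n, wrap(d), n), unit)), f(node(n, wrap(d), n), unit), node(node(node(wrap(d), f(node(n, wrap(d), n), unit), d), false, d), n, n)). Substituting into the earlier binding gives B := node(node(wrap(d), f(node(n, wrap(d), n), unit), d), false, d).
Bind N := node(wrap(f(node(n, wrap(d), n), unit)), f(node(n, wrap(d), n), unit), node(node(node(wrap(d), f(node(n, wrap(d), n), unit), d), false, d), n, n)); no other remaining equation mentions N.
Delete trivial equation unit = unit.
MGU = { B ↦ node(node(wrap(d), f(node(n, wrap(d), n), unit), d), false, d), X ↦ wrap(d), T ↦ f(node(n, wrap(d), n), unit), R ↦ node(wrap(d), f(node(n, wrap(d), n), unit), d), N ↦ node(wrap(f(node(n, wrap(d), n), unit)), f(node(n, wrap(d), n), unit), node(node(node(wrap(d), f(node(n, wrap(d), n), unit), d), false, d), n, n)) }, so R ↦ node(wrap(d), f(node(n, wrap(d), n), unit), d).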